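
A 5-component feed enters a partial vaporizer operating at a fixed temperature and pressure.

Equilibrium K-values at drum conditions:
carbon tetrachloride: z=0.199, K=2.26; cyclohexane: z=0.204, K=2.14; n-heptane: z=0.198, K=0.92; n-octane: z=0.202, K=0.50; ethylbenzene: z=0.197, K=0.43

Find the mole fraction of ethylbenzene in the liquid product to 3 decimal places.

x_ethylbenzene = 0.272

Rachford–Rice: g(ψ) = Σ zᵢ(Kᵢ−1)/(1+ψ(Kᵢ−1)) = 0.
Feasibility: ΣzᵢKᵢ = 1.254, Σzᵢ/Kᵢ = 1.261 — both > 1, two phases present.
Newton–Raphson from ψ = 0.49:
  ψ = 0.490: g = -0.0018, g' = -0.443 → ψ = 0.486
Converged at ψ = 0.486.
Compositions from xᵢ = zᵢ/(1+ψ(Kᵢ−1)), yᵢ = Kᵢxᵢ:
  carbon tetrachloride: x = 0.123, y = 0.279
  cyclohexane: x = 0.131, y = 0.281
  n-heptane: x = 0.206, y = 0.190
  n-octane: x = 0.267, y = 0.133
  ethylbenzene: x = 0.272, y = 0.117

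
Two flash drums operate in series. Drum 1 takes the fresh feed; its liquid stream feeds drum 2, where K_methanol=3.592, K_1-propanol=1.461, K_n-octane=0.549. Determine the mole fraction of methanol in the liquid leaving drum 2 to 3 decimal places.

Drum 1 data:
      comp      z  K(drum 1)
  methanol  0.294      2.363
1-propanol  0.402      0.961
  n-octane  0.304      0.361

x_methanol (drum 2) = 0.061

Drum 1:
Material balance + equilibrium reduce to Σ zᵢ(Kᵢ−1)/(1+ψ₁(Kᵢ−1)) = 0.
g(0) = ΣzᵢKᵢ − 1 = 0.191 and g(1) = 1 − Σzᵢ/Kᵢ = -0.385, so a root lies in (0, 1).
Iterate (Newton) starting at ψ₁ = 0.5:
  ψ₁ = 0.500: g = -0.0631, g' = -0.462 → ψ₁ = 0.363
  ψ₁ = 0.363: g = -0.0009, g' = -0.455 → ψ₁ = 0.361
Converged at ψ₁ = 0.361.
Drum-1 compositions:
  methanol: x = 0.197, y = 0.465
  1-propanol: x = 0.408, y = 0.392
  n-octane: x = 0.395, y = 0.143
Drum-2 feed = drum-1 liquid: z₂ = (0.1970, 0.4077, 0.3953).
Drum 2:
Let ψ₂ = V/F and solve Σ zᵢ(Kᵢ−1)/(1+ψ₂(Kᵢ−1)) = 0.
g(0) = ΣzᵢKᵢ − 1 = 0.520 and g(1) = 1 − Σzᵢ/Kᵢ = -0.054, so a root lies in (0, 1).
Iterate (Newton) starting at ψ₂ = 0.5:
  ψ₂ = 0.500: g = 0.1450, g' = -0.442 → ψ₂ = 0.828
  ψ₂ = 0.828: g = 0.0139, g' = -0.384 → ψ₂ = 0.864
Converged at ψ₂ = 0.864.
  methanol: x = 0.061, y = 0.218
  1-propanol: x = 0.292, y = 0.426
  n-octane: x = 0.648, y = 0.356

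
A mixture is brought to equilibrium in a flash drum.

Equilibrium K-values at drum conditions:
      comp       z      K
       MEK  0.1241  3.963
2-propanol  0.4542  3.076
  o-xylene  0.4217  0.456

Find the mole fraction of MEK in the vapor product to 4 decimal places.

Rachford–Rice: g(β) = Σ zᵢ(Kᵢ−1)/(1+β(Kᵢ−1)) = 0.
Feasibility: ΣzᵢKᵢ = 2.0812, Σzᵢ/Kᵢ = 1.1038 — both > 1, two phases present.
Newton iteration, β⁰ = 0.5:
  β = 0.5000: g = 0.29573, g' = -0.8837 → β = 0.8347
  β = 0.8347: g = 0.03072, g' = -0.7711 → β = 0.8745
  β = 0.8745: g = -0.00026, g' = -0.7855 → β = 0.8742
Converged at β = 0.8742.
Compositions from xᵢ = zᵢ/(1+β(Kᵢ−1)), yᵢ = Kᵢxᵢ:
  MEK: x = 0.0346, y = 0.1370
  2-propanol: x = 0.1614, y = 0.4964
  o-xylene: x = 0.8041, y = 0.3667

y_MEK = 0.1370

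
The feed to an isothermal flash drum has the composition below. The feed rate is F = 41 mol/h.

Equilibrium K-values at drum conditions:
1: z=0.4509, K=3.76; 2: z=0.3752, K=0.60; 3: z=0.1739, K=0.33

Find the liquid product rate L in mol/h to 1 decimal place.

Iterate (Newton) starting at ψ = 0.5:
  ψ = 0.5000: g = 0.16008, g' = -0.8767 → ψ = 0.6826
  ψ = 0.6826: g = 0.01036, g' = -0.7917 → ψ = 0.6957
Converged at ψ = 0.6957.
Then V = ψ·F = 0.6957·41 = 28.5 mol/h and L = F − V = 12.5 mol/h.

L = 12.5 mol/h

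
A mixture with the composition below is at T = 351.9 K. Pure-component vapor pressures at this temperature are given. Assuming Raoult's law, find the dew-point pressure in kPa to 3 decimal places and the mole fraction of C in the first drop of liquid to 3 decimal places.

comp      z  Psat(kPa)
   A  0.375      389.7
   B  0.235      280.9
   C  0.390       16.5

Pdew = 39.316 kPa, x_C = 0.929

At the dew point ψ → 1, so Σzᵢ/Kᵢ = 1 with Kᵢ = Pᵢˢᵃᵗ/P ⇒ 1/P = Σzᵢ/Pᵢˢᵃᵗ.
1/P = 0.375/389.7 + 0.235/280.9 + 0.390/16.5 = 0.025435 ⇒ P = 39.316 kPa
xᵢ = zᵢP/Pᵢˢᵃᵗ ⇒ x_C = 0.390·39.316/16.5 = 0.929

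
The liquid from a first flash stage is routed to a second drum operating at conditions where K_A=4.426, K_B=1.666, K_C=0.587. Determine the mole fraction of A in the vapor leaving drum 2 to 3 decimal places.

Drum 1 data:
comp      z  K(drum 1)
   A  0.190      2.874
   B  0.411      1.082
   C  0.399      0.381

y_A (drum 2) = 0.154

Drum 1:
Rachford–Rice: g(ψ₁) = Σ zᵢ(Kᵢ−1)/(1+ψ₁(Kᵢ−1)) = 0.
Check two-phase: ΣzᵢKᵢ = 1.143 > 1 and Σzᵢ/Kᵢ = 1.493 > 1, so g(0) = 0.143 > 0 and g(1) = -0.493 < 0.
Newton iteration, ψ₁⁰ = 0.5:
  ψ₁ = 0.500: g = -0.1415, g' = -0.501 → ψ₁ = 0.218
  ψ₁ = 0.218: g = 0.0006, g' = -0.544 → ψ₁ = 0.219
Converged at ψ₁ = 0.219.
Drum-1 compositions:
  A: x = 0.135, y = 0.387
  B: x = 0.404, y = 0.437
  C: x = 0.461, y = 0.176
Drum-2 feed = drum-1 liquid: z₂ = (0.1348, 0.4038, 0.4615).
Drum 2:
Rachford–Rice: g(ψ₂) = Σ zᵢ(Kᵢ−1)/(1+ψ₂(Kᵢ−1)) = 0.
Feasibility: ΣzᵢKᵢ = 1.540, Σzᵢ/Kᵢ = 1.059 — both > 1, two phases present.
Newton–Raphson from ψ₂ = 0.42:
  ψ₂ = 0.420: g = 0.1688, g' = -0.490 → ψ₂ = 0.764
  ψ₂ = 0.764: g = 0.0273, g' = -0.368 → ψ₂ = 0.839
Converged at ψ₂ = 0.839.
  A: x = 0.035, y = 0.154
  B: x = 0.259, y = 0.432
  C: x = 0.706, y = 0.415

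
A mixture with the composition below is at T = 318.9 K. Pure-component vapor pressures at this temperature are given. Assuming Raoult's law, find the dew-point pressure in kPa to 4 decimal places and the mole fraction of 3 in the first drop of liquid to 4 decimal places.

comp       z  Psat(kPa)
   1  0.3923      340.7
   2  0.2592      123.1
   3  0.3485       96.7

Pdew = 145.7516 kPa, x_3 = 0.5253

At the dew point ψ → 1, so Σzᵢ/Kᵢ = 1 with Kᵢ = Pᵢˢᵃᵗ/P ⇒ 1/P = Σzᵢ/Pᵢˢᵃᵗ.
1/P = 0.3923/340.7 + 0.2592/123.1 + 0.3485/96.7 = 0.0068610 ⇒ P = 145.7516 kPa
xᵢ = zᵢP/Pᵢˢᵃᵗ ⇒ x_3 = 0.3485·145.7516/96.7 = 0.5253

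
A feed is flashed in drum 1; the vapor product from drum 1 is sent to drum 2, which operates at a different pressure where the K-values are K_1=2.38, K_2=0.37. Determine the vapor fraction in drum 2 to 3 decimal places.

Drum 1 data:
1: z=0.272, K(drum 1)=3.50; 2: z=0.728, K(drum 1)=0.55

Drum 1:
Let ψ₁ = V/F and solve Σ zᵢ(Kᵢ−1)/(1+ψ₁(Kᵢ−1)) = 0.
Check two-phase: ΣzᵢKᵢ = 1.352 > 1 and Σzᵢ/Kᵢ = 1.401 > 1, so g(0) = 0.352 > 0 and g(1) = -0.401 < 0.
Binary case is linear: z₁(K₁−1)(1+ψ₁(K₂−1)) + z₂(K₂−1)(1+ψ₁(K₁−1)) = 0
⇒ ψ₁ = [z₁(K₁−1)+z₂(K₂−1)] / [−(K₁−1)(K₂−1)] = 0.3524/1.1250 = 0.313
Drum-1 compositions:
  1: x = 0.153, y = 0.534
  2: x = 0.847, y = 0.466
Drum-2 feed = drum-1 vapor: z₂ = (0.5339, 0.4661).
Drum 2:
Iterate (Newton) starting at ψ₂ = 0.5:
  ψ₂ = 0.500: g = 0.0073, g' = -0.750 → ψ₂ = 0.510
Converged at ψ₂ = 0.510.
  1: x = 0.313, y = 0.746
  2: x = 0.687, y = 0.254

V/F (drum 2) = 0.510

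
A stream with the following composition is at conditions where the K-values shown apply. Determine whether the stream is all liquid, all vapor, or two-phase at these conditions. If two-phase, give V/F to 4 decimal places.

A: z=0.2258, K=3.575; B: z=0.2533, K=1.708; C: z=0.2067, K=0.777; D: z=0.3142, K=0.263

two-phase, V/F = 0.4597

ΣzᵢKᵢ = 1.4831; Σzᵢ/Kᵢ = 1.6722.
Both exceed 1, so a two-phase solution exists.
Rachford–Rice: g(ψ) = Σ zᵢ(Kᵢ−1)/(1+ψ(Kᵢ−1)) = 0.
Newton–Raphson from ψ = 0.46:
  ψ = 0.4600: g = -0.00026, g' = -0.7894 → ψ = 0.4597
Converged at ψ = 0.4597.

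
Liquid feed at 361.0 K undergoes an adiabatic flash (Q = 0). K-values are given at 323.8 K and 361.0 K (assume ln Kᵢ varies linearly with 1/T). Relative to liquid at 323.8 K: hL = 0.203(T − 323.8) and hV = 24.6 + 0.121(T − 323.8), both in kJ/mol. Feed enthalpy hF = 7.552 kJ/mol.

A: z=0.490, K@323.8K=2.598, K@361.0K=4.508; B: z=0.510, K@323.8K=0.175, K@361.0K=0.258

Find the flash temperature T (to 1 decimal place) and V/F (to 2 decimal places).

T = 325.7 K, V/F = 0.29

Adiabatic flash: solve Rachford–Rice at each trial T, then check hF = ψ·hV(T) + (1−ψ)·hL(T).
  T = 323.8 K: K = (2.598, 0.175), RR gives ψ = 0.275, H_out = 6.760 kJ/mol
  T = 361.0 K: K = (4.508, 0.258), RR gives ψ = 0.515, H_out = 18.650 kJ/mol
  T = 342.4 K: K = (3.474, 0.215), RR gives ψ = 0.418, H_out = 13.417 kJ/mol
  T = 333.1 K: K = (3.016, 0.194), RR gives ψ = 0.355, H_out = 10.358 kJ/mol
  T = 328.5 K: K = (2.805, 0.185), RR gives ψ = 0.318, H_out = 8.664 kJ/mol
  T = 326.1 K: K = (2.698, 0.180), RR gives ψ = 0.297, H_out = 7.716 kJ/mol
Linear interpolation between T = 323.8 (H_out = 6.760) and T = 326.1 (H_out = 7.716) on hF = 7.552 gives T ≈ 325.7 K, at which ψ = 0.29.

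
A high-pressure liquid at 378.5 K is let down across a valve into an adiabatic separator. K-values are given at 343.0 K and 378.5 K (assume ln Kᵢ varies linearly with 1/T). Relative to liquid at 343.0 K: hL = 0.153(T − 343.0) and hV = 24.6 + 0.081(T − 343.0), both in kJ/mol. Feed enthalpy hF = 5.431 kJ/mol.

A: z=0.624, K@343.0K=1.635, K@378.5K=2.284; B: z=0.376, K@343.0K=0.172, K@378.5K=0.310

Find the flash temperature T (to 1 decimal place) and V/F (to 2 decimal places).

Adiabatic flash: solve Rachford–Rice at each trial T, then check hF = ψ·hV(T) + (1−ψ)·hL(T).
  T = 343.0 K: K = (1.635, 0.172), RR gives ψ = 0.161, H_out = 3.973 kJ/mol
  T = 378.5 K: K = (2.284, 0.310), RR gives ψ = 0.612, H_out = 18.912 kJ/mol
  T = 360.8 K: K = (1.949, 0.234), RR gives ψ = 0.419, H_out = 12.495 kJ/mol
  T = 351.9 K: K = (1.789, 0.202), RR gives ψ = 0.305, H_out = 8.673 kJ/mol
  T = 347.4 K: K = (1.710, 0.186), RR gives ψ = 0.238, H_out = 6.443 kJ/mol
  T = 345.2 K: K = (1.673, 0.179), RR gives ψ = 0.201, H_out = 5.250 kJ/mol
Linear interpolation between T = 345.2 (H_out = 5.250) and T = 347.4 (H_out = 6.443) on hF = 5.431 gives T ≈ 345.5 K, at which ψ = 0.21.

T = 345.5 K, V/F = 0.21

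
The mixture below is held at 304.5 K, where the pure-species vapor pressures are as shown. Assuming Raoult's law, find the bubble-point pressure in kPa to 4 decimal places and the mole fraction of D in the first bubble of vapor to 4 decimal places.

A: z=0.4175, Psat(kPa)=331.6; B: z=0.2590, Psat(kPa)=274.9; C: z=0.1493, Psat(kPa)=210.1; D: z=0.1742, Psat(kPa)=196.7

At the bubble point ψ → 0, so ΣzᵢKᵢ = 1 with Kᵢ = Pᵢˢᵃᵗ/P ⇒ P = ΣzᵢPᵢˢᵃᵗ.
P = 0.4175·331.6 + 0.2590·274.9 + 0.1493·210.1 + 0.1742·196.7 = 275.2752 kPa
yᵢ = zᵢPᵢˢᵃᵗ/P ⇒ y_D = 0.1742·196.7/275.2752 = 0.1245

Pbub = 275.2752 kPa, y_D = 0.1245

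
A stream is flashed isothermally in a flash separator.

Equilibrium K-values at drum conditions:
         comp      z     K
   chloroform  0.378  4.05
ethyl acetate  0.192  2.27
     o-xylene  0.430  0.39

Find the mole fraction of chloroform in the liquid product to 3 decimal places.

x_chloroform = 0.116

Newton–Raphson from ψ = 0.35:
  ψ = 0.350: g = 0.3929, g' = -1.230 → ψ = 0.670
  ψ = 0.670: g = 0.0674, g' = -0.928 → ψ = 0.742
Converged at ψ = 0.742.
Compositions from xᵢ = zᵢ/(1+ψ(Kᵢ−1)), yᵢ = Kᵢxᵢ:
  chloroform: x = 0.116, y = 0.469
  ethyl acetate: x = 0.099, y = 0.224
  o-xylene: x = 0.785, y = 0.306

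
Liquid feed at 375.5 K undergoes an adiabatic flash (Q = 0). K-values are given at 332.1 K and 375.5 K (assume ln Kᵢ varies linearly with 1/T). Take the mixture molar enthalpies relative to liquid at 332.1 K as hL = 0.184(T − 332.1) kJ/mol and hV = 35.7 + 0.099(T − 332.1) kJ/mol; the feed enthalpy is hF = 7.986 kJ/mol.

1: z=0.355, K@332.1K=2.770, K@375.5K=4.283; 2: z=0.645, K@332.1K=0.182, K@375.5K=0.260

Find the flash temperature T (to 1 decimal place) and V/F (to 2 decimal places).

Adiabatic flash: solve Rachford–Rice at each trial T, then check hF = ψ·hV(T) + (1−ψ)·hL(T).
  T = 332.1 K: K = (2.770, 0.182), RR gives ψ = 0.070, H_out = 2.484 kJ/mol
  T = 375.5 K: K = (4.283, 0.260), RR gives ψ = 0.283, H_out = 17.053 kJ/mol
  T = 353.8 K: K = (3.491, 0.220), RR gives ψ = 0.196, H_out = 10.633 kJ/mol
  T = 343.0 K: K = (3.123, 0.201), RR gives ψ = 0.140, H_out = 6.884 kJ/mol
  T = 348.4 K: K = (3.304, 0.210), RR gives ψ = 0.170, H_out = 8.820 kJ/mol
  T = 345.7 K: K = (3.213, 0.205), RR gives ψ = 0.155, H_out = 7.869 kJ/mol
  T = 347.0 K: K = (3.257, 0.208), RR gives ψ = 0.162, H_out = 8.331 kJ/mol
Linear interpolation between T = 345.7 (H_out = 7.869) and T = 347.0 (H_out = 8.331) on hF = 7.986 gives T ≈ 346.0 K, at which ψ = 0.16.

T = 346.0 K, V/F = 0.16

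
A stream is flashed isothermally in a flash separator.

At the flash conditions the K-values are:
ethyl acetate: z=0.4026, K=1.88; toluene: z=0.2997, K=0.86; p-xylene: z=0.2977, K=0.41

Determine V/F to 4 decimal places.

Rachford–Rice: g(V/F) = Σ zᵢ(Kᵢ−1)/(1+V/F(Kᵢ−1)) = 0.
Check two-phase: ΣzᵢKᵢ = 1.1367 > 1 and Σzᵢ/Kᵢ = 1.2887 > 1, so g(0) = 0.1367 > 0 and g(1) = -0.2887 < 0.
Newton–Raphson from V/F = 0.5:
  V/F = 0.5000: g = -0.04822, g' = -0.3656 → V/F = 0.3681
  V/F = 0.3681: g = -0.00101, g' = -0.3535 → V/F = 0.3653
Converged at V/F = 0.3653.

V/F = 0.3653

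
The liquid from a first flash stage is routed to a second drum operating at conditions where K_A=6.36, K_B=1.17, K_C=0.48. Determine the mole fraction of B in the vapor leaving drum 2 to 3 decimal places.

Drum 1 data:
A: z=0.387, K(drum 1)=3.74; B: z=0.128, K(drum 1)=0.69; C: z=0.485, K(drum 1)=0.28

y_B (drum 2) = 0.161

Drum 1:
Material balance + equilibrium reduce to Σ zᵢ(Kᵢ−1)/(1+ψ₁(Kᵢ−1)) = 0.
g(0) = ΣzᵢKᵢ − 1 = 0.672 and g(1) = 1 − Σzᵢ/Kᵢ = -1.021, so a root lies in (0, 1).
Newton iteration, ψ₁⁰ = 0.59:
  ψ₁ = 0.590: g = -0.2504, g' = -1.203 → ψ₁ = 0.382
  ψ₁ = 0.382: g = -0.0084, g' = -1.188 → ψ₁ = 0.375
Converged at ψ₁ = 0.375.
Drum-1 compositions:
  A: x = 0.191, y = 0.714
  B: x = 0.145, y = 0.100
  C: x = 0.664, y = 0.186
Drum-2 feed = drum-1 liquid: z₂ = (0.1909, 0.1448, 0.6642).
Drum 2:
Rachford–Rice: g(ψ₂) = Σ zᵢ(Kᵢ−1)/(1+ψ₂(Kᵢ−1)) = 0.
Check two-phase: ΣzᵢKᵢ = 1.703 > 1 and Σzᵢ/Kᵢ = 1.538 > 1, so g(0) = 0.703 > 0 and g(1) = -0.538 < 0.
Iterate (Newton) starting at ψ₂ = 0.41:
  ψ₂ = 0.410: g = -0.0959, g' = -0.830 → ψ₂ = 0.294
  ψ₂ = 0.294: g = 0.0125, g' = -1.079 → ψ₂ = 0.306
Converged at ψ₂ = 0.306.
  A: x = 0.072, y = 0.460
  B: x = 0.138, y = 0.161
  C: x = 0.790, y = 0.379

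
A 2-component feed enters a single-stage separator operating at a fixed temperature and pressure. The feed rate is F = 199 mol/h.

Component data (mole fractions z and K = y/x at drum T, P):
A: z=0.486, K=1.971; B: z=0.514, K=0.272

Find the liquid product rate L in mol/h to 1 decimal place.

L = 171.5 mol/h

Binary case is linear: z₁(K₁−1)(1+ψ(K₂−1)) + z₂(K₂−1)(1+ψ(K₁−1)) = 0
⇒ ψ = [z₁(K₁−1)+z₂(K₂−1)] / [−(K₁−1)(K₂−1)] = 0.0977/0.7069 = 0.138
Then V = ψ·F = 0.1382·199 = 27.5 mol/h and L = F − V = 171.5 mol/h.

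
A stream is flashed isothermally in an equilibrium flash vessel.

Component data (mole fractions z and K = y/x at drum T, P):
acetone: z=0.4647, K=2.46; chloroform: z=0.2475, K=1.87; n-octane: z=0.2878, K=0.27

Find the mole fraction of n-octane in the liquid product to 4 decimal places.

x_n-octane = 0.6261

Let ψ = V/F and solve Σ zᵢ(Kᵢ−1)/(1+ψ(Kᵢ−1)) = 0.
g(0) = ΣzᵢKᵢ − 1 = 0.6837 and g(1) = 1 − Σzᵢ/Kᵢ = -0.3872, so a root lies in (0, 1).
Newton–Raphson from ψ = 0.5:
  ψ = 0.5000: g = 0.21137, g' = -0.8023 → ψ = 0.7635
  ψ = 0.7635: g = -0.02437, g' = -1.0718 → ψ = 0.7407
  ψ = 0.7407: g = -0.00054, g' = -1.0250 → ψ = 0.7402
Converged at ψ = 0.7402.
Compositions from xᵢ = zᵢ/(1+ψ(Kᵢ−1)), yᵢ = Kᵢxᵢ:
  acetone: x = 0.2233, y = 0.5494
  chloroform: x = 0.1506, y = 0.2815
  n-octane: x = 0.6261, y = 0.1690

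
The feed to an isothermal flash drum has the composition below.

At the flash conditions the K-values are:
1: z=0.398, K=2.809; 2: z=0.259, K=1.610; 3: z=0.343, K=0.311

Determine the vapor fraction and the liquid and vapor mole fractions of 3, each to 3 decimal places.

Material balance + equilibrium reduce to Σ zᵢ(Kᵢ−1)/(1+ψ(Kᵢ−1)) = 0.
Check two-phase: ΣzᵢKᵢ = 1.642 > 1 and Σzᵢ/Kᵢ = 1.405 > 1, so g(0) = 0.642 > 0 and g(1) = -0.405 < 0.
Iterate (Newton) starting at ψ = 0.37:
  ψ = 0.370: g = 0.2430, g' = -0.825 → ψ = 0.665
  ψ = 0.665: g = 0.0034, g' = -0.871 → ψ = 0.668
Converged at ψ = 0.668.
Compositions from xᵢ = zᵢ/(1+ψ(Kᵢ−1)), yᵢ = Kᵢxᵢ:
  1: x = 0.180, y = 0.506
  2: x = 0.184, y = 0.296
  3: x = 0.636, y = 0.198

ψ = 0.668, x_3 = 0.636, y_3 = 0.198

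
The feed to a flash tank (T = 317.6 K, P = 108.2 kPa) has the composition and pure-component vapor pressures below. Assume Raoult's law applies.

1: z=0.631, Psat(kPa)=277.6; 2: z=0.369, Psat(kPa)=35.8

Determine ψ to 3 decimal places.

Raoult's law: Kᵢ = Pᵢˢᵃᵗ/P = Pᵢˢᵃᵗ/108.2.
  K_1 = 277.6/108.2 = 2.56562, K_2 = 35.8/108.2 = 0.33087
Let ψ = V/F and solve Σ zᵢ(Kᵢ−1)/(1+ψ(Kᵢ−1)) = 0.
g(0) = ΣzᵢKᵢ − 1 = 0.741 and g(1) = 1 − Σzᵢ/Kᵢ = -0.361, so a root lies in (0, 1).
Newton iteration, ψ⁰ = 0.5:
  ψ = 0.500: g = 0.1831, g' = -0.860 → ψ = 0.713
  ψ = 0.713: g = -0.0053, g' = -0.950 → ψ = 0.707
Converged at ψ = 0.707.

ψ = 0.707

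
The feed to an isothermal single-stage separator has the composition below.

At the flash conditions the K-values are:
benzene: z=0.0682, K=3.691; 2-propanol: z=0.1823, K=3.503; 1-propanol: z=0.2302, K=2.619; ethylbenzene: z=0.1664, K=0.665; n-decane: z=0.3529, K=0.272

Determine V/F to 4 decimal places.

V/F = 0.5161

Rachford–Rice: g(V/F) = Σ zᵢ(Kᵢ−1)/(1+V/F(Kᵢ−1)) = 0.
Feasibility: ΣzᵢKᵢ = 1.6999, Σzᵢ/Kᵢ = 1.7061 — both > 1, two phases present.
Newton iteration, V/F⁰ = 0.5:
  V/F = 0.5000: g = 0.01597, g' = -0.9887 → V/F = 0.5161
Converged at V/F = 0.5161.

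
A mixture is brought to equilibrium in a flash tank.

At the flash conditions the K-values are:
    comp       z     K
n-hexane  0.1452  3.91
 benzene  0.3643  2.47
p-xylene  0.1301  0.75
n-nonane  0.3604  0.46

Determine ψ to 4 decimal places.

ψ = 0.7834

Rachford–Rice: g(ψ) = Σ zᵢ(Kᵢ−1)/(1+ψ(Kᵢ−1)) = 0.
g(0) = ΣzᵢKᵢ − 1 = 0.7309 and g(1) = 1 − Σzᵢ/Kᵢ = -0.1416, so a root lies in (0, 1).
Newton–Raphson from ψ = 0.5:
  ψ = 0.5000: g = 0.17700, g' = -0.6734 → ψ = 0.7629
  ψ = 0.7629: g = 0.01252, g' = -0.6098 → ψ = 0.7834
Converged at ψ = 0.7834.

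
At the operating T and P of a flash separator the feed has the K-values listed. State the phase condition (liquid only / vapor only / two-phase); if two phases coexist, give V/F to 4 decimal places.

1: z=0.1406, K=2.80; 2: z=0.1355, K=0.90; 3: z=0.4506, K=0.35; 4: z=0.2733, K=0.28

liquid only

ΣzᵢKᵢ = 0.7499; Σzᵢ/Kᵢ = 2.4643.
Since ΣzᵢKᵢ < 1 the mixture is below its bubble point — single liquid phase.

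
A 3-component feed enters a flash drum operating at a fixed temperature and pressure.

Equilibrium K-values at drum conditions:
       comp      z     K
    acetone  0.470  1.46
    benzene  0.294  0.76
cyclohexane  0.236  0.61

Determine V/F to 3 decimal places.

Newton iteration, V/F⁰ = 0.5:
  V/F = 0.500: g = -0.0187, g' = -0.143 → V/F = 0.369
  V/F = 0.369: g = -0.0001, g' = -0.142 → V/F = 0.368
Converged at V/F = 0.368.

V/F = 0.368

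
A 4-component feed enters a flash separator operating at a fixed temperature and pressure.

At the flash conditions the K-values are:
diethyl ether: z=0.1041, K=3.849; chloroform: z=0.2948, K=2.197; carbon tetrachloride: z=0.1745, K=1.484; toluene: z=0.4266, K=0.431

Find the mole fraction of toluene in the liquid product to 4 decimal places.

Material balance + equilibrium reduce to Σ zᵢ(Kᵢ−1)/(1+ψ(Kᵢ−1)) = 0.
Feasibility: ΣzᵢKᵢ = 1.4912, Σzᵢ/Kᵢ = 1.2686 — both > 1, two phases present.
Newton iteration, ψ⁰ = 0.5:
  ψ = 0.5000: g = 0.07183, g' = -0.6053 → ψ = 0.6187
  ψ = 0.6187: g = 0.00049, g' = -0.6033 → ψ = 0.6195
Converged at ψ = 0.6195.
Compositions from xᵢ = zᵢ/(1+ψ(Kᵢ−1)), yᵢ = Kᵢxᵢ:
  diethyl ether: x = 0.0377, y = 0.1449
  chloroform: x = 0.1693, y = 0.3719
  carbon tetrachloride: x = 0.1342, y = 0.1992
  toluene: x = 0.6588, y = 0.2840

x_toluene = 0.6588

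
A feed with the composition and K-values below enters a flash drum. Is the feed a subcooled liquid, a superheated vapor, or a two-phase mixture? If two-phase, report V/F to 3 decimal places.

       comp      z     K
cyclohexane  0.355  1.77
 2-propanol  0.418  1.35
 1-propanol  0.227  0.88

ΣzᵢKᵢ = 1.392; Σzᵢ/Kᵢ = 0.768.
Since Σzᵢ/Kᵢ < 1 the mixture is above its dew point — single vapor phase.

superheated vapor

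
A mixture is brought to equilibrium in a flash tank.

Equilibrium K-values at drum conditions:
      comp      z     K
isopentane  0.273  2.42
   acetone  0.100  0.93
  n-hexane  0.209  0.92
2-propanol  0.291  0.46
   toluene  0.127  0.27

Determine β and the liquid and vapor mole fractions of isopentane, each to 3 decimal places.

Let β = V/F and solve Σ zᵢ(Kᵢ−1)/(1+β(Kᵢ−1)) = 0.
Feasibility: ΣzᵢKᵢ = 1.114, Σzᵢ/Kᵢ = 1.550 — both > 1, two phases present.
Newton iteration, β⁰ = 0.5:
  β = 0.500: g = -0.1592, g' = -0.517 → β = 0.192
  β = 0.192: g = -0.0027, g' = -0.539 → β = 0.187
Converged at β = 0.187.
Compositions from xᵢ = zᵢ/(1+β(Kᵢ−1)), yᵢ = Kᵢxᵢ:
  isopentane: x = 0.216, y = 0.522
  acetone: x = 0.101, y = 0.094
  n-hexane: x = 0.212, y = 0.195
  2-propanol: x = 0.324, y = 0.149
  toluene: x = 0.147, y = 0.040

β = 0.187, x_isopentane = 0.216, y_isopentane = 0.522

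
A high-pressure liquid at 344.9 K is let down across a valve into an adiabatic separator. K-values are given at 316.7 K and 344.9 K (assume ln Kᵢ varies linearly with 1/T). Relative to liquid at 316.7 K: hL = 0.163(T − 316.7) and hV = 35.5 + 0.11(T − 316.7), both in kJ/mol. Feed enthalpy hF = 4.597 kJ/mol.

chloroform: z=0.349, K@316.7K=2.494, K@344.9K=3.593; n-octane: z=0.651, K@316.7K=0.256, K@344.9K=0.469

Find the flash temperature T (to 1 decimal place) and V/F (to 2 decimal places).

Adiabatic flash: solve Rachford–Rice at each trial T, then check hF = ψ·hV(T) + (1−ψ)·hL(T).
  T = 316.7 K: K = (2.494, 0.256), RR gives ψ = 0.033, H_out = 1.184 kJ/mol
  T = 344.9 K: K = (3.593, 0.469), RR gives ψ = 0.406, H_out = 18.409 kJ/mol
  T = 330.8 K: K = (3.017, 0.351), RR gives ψ = 0.215, H_out = 9.769 kJ/mol
  T = 323.8 K: K = (2.751, 0.301), RR gives ψ = 0.127, H_out = 5.635 kJ/mol
  T = 320.2 K: K = (2.619, 0.278), RR gives ψ = 0.081, H_out = 3.429 kJ/mol
  T = 322.0 K: K = (2.684, 0.289), RR gives ψ = 0.104, H_out = 4.543 kJ/mol
Linear interpolation between T = 322.0 (H_out = 4.543) and T = 323.8 (H_out = 5.635) on hF = 4.597 gives T ≈ 322.1 K, at which ψ = 0.11.

T = 322.1 K, V/F = 0.11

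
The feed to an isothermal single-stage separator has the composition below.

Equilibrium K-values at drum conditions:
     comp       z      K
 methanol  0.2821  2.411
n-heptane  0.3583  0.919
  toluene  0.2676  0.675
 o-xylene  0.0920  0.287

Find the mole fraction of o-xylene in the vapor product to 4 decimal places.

y_o-xylene = 0.0407

Material balance + equilibrium reduce to Σ zᵢ(Kᵢ−1)/(1+β(Kᵢ−1)) = 0.
Feasibility: ΣzᵢKᵢ = 1.2165, Σzᵢ/Kᵢ = 1.2239 — both > 1, two phases present.
Newton iteration, β⁰ = 0.5:
  β = 0.5000: g = -0.00264, g' = -0.3489 → β = 0.4924
Converged at β = 0.4924.
Compositions from xᵢ = zᵢ/(1+β(Kᵢ−1)), yᵢ = Kᵢxᵢ:
  methanol: x = 0.1664, y = 0.4013
  n-heptane: x = 0.3732, y = 0.3430
  toluene: x = 0.3186, y = 0.2150
  o-xylene: x = 0.1418, y = 0.0407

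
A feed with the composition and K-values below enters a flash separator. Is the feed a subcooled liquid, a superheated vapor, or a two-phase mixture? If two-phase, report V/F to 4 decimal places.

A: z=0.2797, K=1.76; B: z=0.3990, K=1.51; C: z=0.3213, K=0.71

ΣzᵢKᵢ = 1.3229; Σzᵢ/Kᵢ = 0.8757.
Since Σzᵢ/Kᵢ < 1 the mixture is above its dew point — single vapor phase.

superheated vapor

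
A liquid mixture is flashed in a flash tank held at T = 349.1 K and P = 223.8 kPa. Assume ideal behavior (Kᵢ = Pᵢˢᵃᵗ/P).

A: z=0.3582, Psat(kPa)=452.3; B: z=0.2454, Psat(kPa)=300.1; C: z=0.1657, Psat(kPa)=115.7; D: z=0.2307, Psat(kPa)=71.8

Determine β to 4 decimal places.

β = 0.4400

Raoult's law: Kᵢ = Pᵢˢᵃᵗ/P = Pᵢˢᵃᵗ/223.8.
  K_A = 452.3/223.8 = 2.021001, K_B = 300.1/223.8 = 1.340929, K_C = 115.7/223.8 = 0.516979, K_D = 71.8/223.8 = 0.320822
Newton–Raphson from β = 0.5:
  β = 0.5000: g = -0.02918, g' = -0.4957 → β = 0.4411
  β = 0.4411: g = -0.00054, g' = -0.4784 → β = 0.4400
Converged at β = 0.4400.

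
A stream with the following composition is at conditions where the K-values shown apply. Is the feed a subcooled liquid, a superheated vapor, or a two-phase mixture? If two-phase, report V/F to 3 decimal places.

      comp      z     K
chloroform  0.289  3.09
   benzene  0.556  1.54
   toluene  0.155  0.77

superheated vapor

ΣzᵢKᵢ = 1.869; Σzᵢ/Kᵢ = 0.656.
Since Σzᵢ/Kᵢ < 1 the mixture is above its dew point — single vapor phase.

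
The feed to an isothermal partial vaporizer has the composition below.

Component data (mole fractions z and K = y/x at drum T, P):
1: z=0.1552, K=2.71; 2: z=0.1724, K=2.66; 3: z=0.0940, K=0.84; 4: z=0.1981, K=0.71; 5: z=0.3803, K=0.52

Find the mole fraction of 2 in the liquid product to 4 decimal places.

Rachford–Rice: g(β) = Σ zᵢ(Kᵢ−1)/(1+β(Kᵢ−1)) = 0.
Feasibility: ΣzᵢKᵢ = 1.2965, Σzᵢ/Kᵢ = 1.2443 — both > 1, two phases present.
Iterate (Newton) starting at β = 0.45:
  β = 0.4500: g = -0.00132, g' = -0.4680 → β = 0.4472
Converged at β = 0.4472.
Compositions from xᵢ = zᵢ/(1+β(Kᵢ−1)), yᵢ = Kᵢxᵢ:
  1: x = 0.0879, y = 0.2383
  2: x = 0.0989, y = 0.2632
  3: x = 0.1012, y = 0.0850
  4: x = 0.2276, y = 0.1616
  5: x = 0.4842, y = 0.2518

x_2 = 0.0989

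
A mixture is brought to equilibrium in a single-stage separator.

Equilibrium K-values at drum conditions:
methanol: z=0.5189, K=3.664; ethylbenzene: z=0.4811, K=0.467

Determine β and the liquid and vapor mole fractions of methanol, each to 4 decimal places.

β = 0.7930, x_methanol = 0.1667, y_methanol = 0.6109

Material balance + equilibrium reduce to Σ zᵢ(Kᵢ−1)/(1+β(Kᵢ−1)) = 0.
Check two-phase: ΣzᵢKᵢ = 2.1259 > 1 and Σzᵢ/Kᵢ = 1.1718 > 1, so g(0) = 1.1259 > 0 and g(1) = -0.1718 < 0.
Newton–Raphson from β = 0.53:
  β = 0.5300: g = 0.21575, g' = -0.8985 → β = 0.7701
  β = 0.7701: g = 0.01802, g' = -0.7887 → β = 0.7930
Converged at β = 0.7930.
Compositions from xᵢ = zᵢ/(1+β(Kᵢ−1)), yᵢ = Kᵢxᵢ:
  methanol: x = 0.1667, y = 0.6109
  ethylbenzene: x = 0.8333, y = 0.3891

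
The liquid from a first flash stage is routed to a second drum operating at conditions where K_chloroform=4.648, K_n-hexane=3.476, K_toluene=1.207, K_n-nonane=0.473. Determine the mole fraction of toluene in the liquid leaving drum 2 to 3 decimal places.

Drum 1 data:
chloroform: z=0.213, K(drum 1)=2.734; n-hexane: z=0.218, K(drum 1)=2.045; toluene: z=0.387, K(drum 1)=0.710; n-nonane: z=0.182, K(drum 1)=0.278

x_toluene (drum 2) = 0.385

Drum 1:
Iterate (Newton) starting at ψ₁ = 0.5:
  ψ₁ = 0.500: g = 0.0106, g' = -0.563 → ψ₁ = 0.519
Converged at ψ₁ = 0.519.
Drum-1 compositions:
  chloroform: x = 0.112, y = 0.307
  n-hexane: x = 0.141, y = 0.289
  toluene: x = 0.456, y = 0.323
  n-nonane: x = 0.291, y = 0.081
Drum-2 feed = drum-1 liquid: z₂ = (0.1121, 0.1414, 0.4555, 0.2910).
Drum 2:
Material balance + equilibrium reduce to Σ zᵢ(Kᵢ−1)/(1+ψ₂(Kᵢ−1)) = 0.
Feasibility: ΣzᵢKᵢ = 1.700, Σzᵢ/Kᵢ = 1.057 — both > 1, two phases present.
Iterate (Newton) starting at ψ₂ = 0.4:
  ψ₂ = 0.400: g = 0.2350, g' = -0.612 → ψ₂ = 0.784
  ψ₂ = 0.784: g = 0.0448, g' = -0.449 → ψ₂ = 0.884
  ψ₂ = 0.884: g = -0.0006, g' = -0.466 → ψ₂ = 0.882
Converged at ψ₂ = 0.882.
  chloroform: x = 0.027, y = 0.124
  n-hexane: x = 0.044, y = 0.154
  toluene: x = 0.385, y = 0.465
  n-nonane: x = 0.544, y = 0.257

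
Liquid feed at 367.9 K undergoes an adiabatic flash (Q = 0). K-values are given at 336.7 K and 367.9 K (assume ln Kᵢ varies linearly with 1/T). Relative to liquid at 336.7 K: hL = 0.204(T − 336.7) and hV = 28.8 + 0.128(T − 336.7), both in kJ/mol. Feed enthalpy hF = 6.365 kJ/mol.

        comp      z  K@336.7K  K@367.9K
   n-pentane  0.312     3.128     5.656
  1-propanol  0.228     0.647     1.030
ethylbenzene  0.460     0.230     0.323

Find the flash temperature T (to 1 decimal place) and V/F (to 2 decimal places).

Adiabatic flash: solve Rachford–Rice at each trial T, then check hF = ψ·hV(T) + (1−ψ)·hL(T).
  T = 336.7 K: K = (3.128, 0.647, 0.230), RR gives ψ = 0.165, H_out = 4.757 kJ/mol
  T = 367.9 K: K = (5.656, 1.030, 0.323), RR gives ψ = 0.475, H_out = 18.919 kJ/mol
  T = 352.3 K: K = (4.262, 0.825, 0.275), RR gives ψ = 0.338, H_out = 12.505 kJ/mol
  T = 344.5 K: K = (3.664, 0.733, 0.252), RR gives ψ = 0.259, H_out = 8.883 kJ/mol
  T = 340.6 K: K = (3.388, 0.689, 0.241), RR gives ψ = 0.214, H_out = 6.899 kJ/mol
  T = 338.6 K: K = (3.253, 0.667, 0.235), RR gives ψ = 0.190, H_out = 5.823 kJ/mol
Linear interpolation between T = 338.6 (H_out = 5.823) and T = 340.6 (H_out = 6.899) on hF = 6.365 gives T ≈ 339.6 K, at which ψ = 0.20.

T = 339.6 K, V/F = 0.20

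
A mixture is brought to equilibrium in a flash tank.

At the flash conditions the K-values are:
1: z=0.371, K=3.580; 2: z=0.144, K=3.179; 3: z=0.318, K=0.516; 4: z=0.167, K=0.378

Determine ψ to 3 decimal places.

ψ = 0.761

Material balance + equilibrium reduce to Σ zᵢ(Kᵢ−1)/(1+ψ(Kᵢ−1)) = 0.
Feasibility: ΣzᵢKᵢ = 2.013, Σzᵢ/Kᵢ = 1.207 — both > 1, two phases present.
Newton–Raphson from ψ = 0.5:
  ψ = 0.500: g = 0.2143, g' = -0.893 → ψ = 0.740
  ψ = 0.740: g = 0.0169, g' = -0.795 → ψ = 0.761
Converged at ψ = 0.761.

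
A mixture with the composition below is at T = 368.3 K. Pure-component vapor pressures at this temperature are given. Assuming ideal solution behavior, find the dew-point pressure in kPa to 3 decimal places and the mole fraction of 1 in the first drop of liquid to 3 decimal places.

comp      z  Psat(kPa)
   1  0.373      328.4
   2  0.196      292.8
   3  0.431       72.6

At the dew point ψ → 1, so Σzᵢ/Kᵢ = 1 with Kᵢ = Pᵢˢᵃᵗ/P ⇒ 1/P = Σzᵢ/Pᵢˢᵃᵗ.
1/P = 0.373/328.4 + 0.196/292.8 + 0.431/72.6 = 0.007742 ⇒ P = 129.168 kPa
xᵢ = zᵢP/Pᵢˢᵃᵗ ⇒ x_1 = 0.373·129.168/328.4 = 0.147

Pdew = 129.168 kPa, x_1 = 0.147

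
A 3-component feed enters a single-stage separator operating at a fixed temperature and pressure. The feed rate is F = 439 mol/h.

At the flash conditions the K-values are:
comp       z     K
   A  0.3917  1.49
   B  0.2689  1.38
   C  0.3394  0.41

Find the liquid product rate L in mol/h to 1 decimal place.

L = 282.8 mol/h

Rachford–Rice: g(β) = Σ zᵢ(Kᵢ−1)/(1+β(Kᵢ−1)) = 0.
Check two-phase: ΣzᵢKᵢ = 1.0939 > 1 and Σzᵢ/Kᵢ = 1.2855 > 1, so g(0) = 0.0939 > 0 and g(1) = -0.2855 < 0.
Newton–Raphson from β = 0.5:
  β = 0.5000: g = -0.04401, g' = -0.3258 → β = 0.3649
  β = 0.3649: g = -0.00263, g' = -0.2895 → β = 0.3558
Converged at β = 0.3558.
Then V = β·F = 0.3558·439 = 156.2 mol/h and L = F − V = 282.8 mol/h.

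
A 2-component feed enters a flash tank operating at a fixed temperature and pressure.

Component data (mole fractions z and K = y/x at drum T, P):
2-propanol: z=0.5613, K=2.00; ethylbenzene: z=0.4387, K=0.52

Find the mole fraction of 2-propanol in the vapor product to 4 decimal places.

y_2-propanol = 0.6486

Rachford–Rice: g(V/F) = Σ zᵢ(Kᵢ−1)/(1+V/F(Kᵢ−1)) = 0.
Check two-phase: ΣzᵢKᵢ = 1.3507 > 1 and Σzᵢ/Kᵢ = 1.1243 > 1, so g(0) = 0.3507 > 0 and g(1) = -0.1243 < 0.
Binary case is linear: z₁(K₁−1)(1+V/F(K₂−1)) + z₂(K₂−1)(1+V/F(K₁−1)) = 0
⇒ V/F = [z₁(K₁−1)+z₂(K₂−1)] / [−(K₁−1)(K₂−1)] = 0.35072/0.48000 = 0.7307
Compositions from xᵢ = zᵢ/(1+V/F(Kᵢ−1)), yᵢ = Kᵢxᵢ:
  2-propanol: x = 0.3243, y = 0.6486
  ethylbenzene: x = 0.6757, y = 0.3514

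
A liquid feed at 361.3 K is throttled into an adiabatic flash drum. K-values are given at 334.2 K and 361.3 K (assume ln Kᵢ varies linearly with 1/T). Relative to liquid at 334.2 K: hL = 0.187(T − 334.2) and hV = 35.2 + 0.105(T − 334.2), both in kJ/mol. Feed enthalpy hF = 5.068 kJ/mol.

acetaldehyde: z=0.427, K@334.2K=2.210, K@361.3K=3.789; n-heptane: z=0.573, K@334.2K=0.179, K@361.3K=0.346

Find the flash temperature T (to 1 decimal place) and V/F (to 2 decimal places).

Adiabatic flash: solve Rachford–Rice at each trial T, then check hF = ψ·hV(T) + (1−ψ)·hL(T).
  T = 334.2 K: K = (2.210, 0.179), RR gives ψ = 0.047, H_out = 1.638 kJ/mol
  T = 361.3 K: K = (3.789, 0.346), RR gives ψ = 0.447, H_out = 19.824 kJ/mol
  T = 347.8 K: K = (2.927, 0.252), RR gives ψ = 0.274, H_out = 11.877 kJ/mol
  T = 341.0 K: K = (2.551, 0.213), RR gives ψ = 0.173, H_out = 7.272 kJ/mol
  T = 337.6 K: K = (2.376, 0.196), RR gives ψ = 0.114, H_out = 4.629 kJ/mol
  T = 339.3 K: K = (2.462, 0.204), RR gives ψ = 0.145, H_out = 5.987 kJ/mol
Linear interpolation between T = 337.6 (H_out = 4.629) and T = 339.3 (H_out = 5.987) on hF = 5.068 gives T ≈ 338.1 K, at which ψ = 0.12.

T = 338.1 K, V/F = 0.12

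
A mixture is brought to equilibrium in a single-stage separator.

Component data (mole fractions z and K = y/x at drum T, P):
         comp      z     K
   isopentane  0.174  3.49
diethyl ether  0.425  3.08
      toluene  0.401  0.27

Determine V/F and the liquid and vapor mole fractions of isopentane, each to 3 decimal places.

V/F = 0.637, x_isopentane = 0.067, y_isopentane = 0.235

Material balance + equilibrium reduce to Σ zᵢ(Kᵢ−1)/(1+V/F(Kᵢ−1)) = 0.
Check two-phase: ΣzᵢKᵢ = 2.025 > 1 and Σzᵢ/Kᵢ = 1.673 > 1, so g(0) = 1.025 > 0 and g(1) = -0.673 < 0.
Newton iteration, V/F⁰ = 0.5:
  V/F = 0.500: g = 0.1653, g' = -1.186 → V/F = 0.639
  V/F = 0.639: g = -0.0024, g' = -1.251 → V/F = 0.637
Converged at V/F = 0.637.
Compositions from xᵢ = zᵢ/(1+V/F(Kᵢ−1)), yᵢ = Kᵢxᵢ:
  isopentane: x = 0.067, y = 0.235
  diethyl ether: x = 0.183, y = 0.563
  toluene: x = 0.750, y = 0.203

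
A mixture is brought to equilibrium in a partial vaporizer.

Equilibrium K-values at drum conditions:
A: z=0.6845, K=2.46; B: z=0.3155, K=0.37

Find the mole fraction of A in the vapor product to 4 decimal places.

Newton–Raphson from ψ = 0.43:
  ψ = 0.4300: g = 0.34132, g' = -0.7862 → ψ = 0.8641
  ψ = 0.8641: g = 0.00560, g' = -0.8885 → ψ = 0.8704
Converged at ψ = 0.8704.
Compositions from xᵢ = zᵢ/(1+ψ(Kᵢ−1)), yᵢ = Kᵢxᵢ:
  A: x = 0.3014, y = 0.7415
  B: x = 0.6986, y = 0.2585

y_A = 0.7415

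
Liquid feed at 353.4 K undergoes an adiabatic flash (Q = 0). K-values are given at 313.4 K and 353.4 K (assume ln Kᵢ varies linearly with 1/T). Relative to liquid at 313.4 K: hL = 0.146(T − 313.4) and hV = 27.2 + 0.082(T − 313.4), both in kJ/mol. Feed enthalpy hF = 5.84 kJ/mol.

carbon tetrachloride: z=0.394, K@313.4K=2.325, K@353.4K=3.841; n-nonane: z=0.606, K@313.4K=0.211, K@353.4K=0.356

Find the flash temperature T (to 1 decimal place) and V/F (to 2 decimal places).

Adiabatic flash: solve Rachford–Rice at each trial T, then check hF = ψ·hV(T) + (1−ψ)·hL(T).
  T = 313.4 K: K = (2.325, 0.211), RR gives ψ = 0.042, H_out = 1.143 kJ/mol
  T = 353.4 K: K = (3.841, 0.356), RR gives ψ = 0.398, H_out = 15.659 kJ/mol
  T = 333.4 K: K = (3.034, 0.278), RR gives ψ = 0.248, H_out = 9.349 kJ/mol
  T = 323.4 K: K = (2.667, 0.243), RR gives ψ = 0.157, H_out = 5.635 kJ/mol
  T = 328.4 K: K = (2.847, 0.261), RR gives ψ = 0.205, H_out = 7.563 kJ/mol
  T = 325.9 K: K = (2.756, 0.252), RR gives ψ = 0.182, H_out = 6.619 kJ/mol
  T = 324.6 K: K = (2.709, 0.247), RR gives ψ = 0.169, H_out = 6.113 kJ/mol
Linear interpolation between T = 323.4 (H_out = 5.635) and T = 324.6 (H_out = 6.113) on hF = 5.84 gives T ≈ 323.9 K, at which ψ = 0.16.

T = 323.9 K, V/F = 0.16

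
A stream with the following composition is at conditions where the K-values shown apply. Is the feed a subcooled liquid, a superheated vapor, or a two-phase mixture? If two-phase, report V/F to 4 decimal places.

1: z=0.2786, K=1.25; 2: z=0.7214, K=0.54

ΣzᵢKᵢ = 0.7378; Σzᵢ/Kᵢ = 1.5588.
Since ΣzᵢKᵢ < 1 the mixture is below its bubble point — single liquid phase.

subcooled liquid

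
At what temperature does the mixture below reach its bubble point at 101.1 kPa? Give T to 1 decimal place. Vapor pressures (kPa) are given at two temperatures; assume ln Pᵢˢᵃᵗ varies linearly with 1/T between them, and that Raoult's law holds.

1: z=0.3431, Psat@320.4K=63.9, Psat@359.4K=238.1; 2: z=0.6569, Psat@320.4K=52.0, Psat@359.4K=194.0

T = 336.8 K

Bubble-point temperature: ΣzᵢPᵢˢᵃᵗ(T) = P. Interpolate ln Pᵢˢᵃᵗ = aᵢ + bᵢ/T.
  T = 320.4 K: ΣzᵢPᵢˢᵃᵗ = 56.08 kPa
  T = 359.4 K: ΣzᵢPᵢˢᵃᵗ = 209.13 kPa
  T = 339.9 K: ΣzᵢPᵢˢᵃᵗ = 112.47 kPa
  T = 330.1 K: ΣzᵢPᵢˢᵃᵗ = 80.10 kPa
  T = 335.0 K: ΣzᵢPᵢˢᵃᵗ = 95.15 kPa
  T = 337.4 K: ΣzᵢPᵢˢᵃᵗ = 103.33 kPa
  T = 336.2 K: ΣzᵢPᵢˢᵃᵗ = 99.17 kPa
Interpolating between 336.2 K and 337.4 K gives T ≈ 336.8 K.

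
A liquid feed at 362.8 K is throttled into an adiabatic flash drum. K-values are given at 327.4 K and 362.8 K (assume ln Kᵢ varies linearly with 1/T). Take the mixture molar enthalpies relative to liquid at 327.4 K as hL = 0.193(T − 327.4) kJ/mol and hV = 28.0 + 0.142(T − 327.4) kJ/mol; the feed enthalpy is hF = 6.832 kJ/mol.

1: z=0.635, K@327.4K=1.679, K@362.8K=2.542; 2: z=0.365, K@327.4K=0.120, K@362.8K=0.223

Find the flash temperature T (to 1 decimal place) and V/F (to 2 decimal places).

T = 329.8 K, V/F = 0.23

Adiabatic flash: solve Rachford–Rice at each trial T, then check hF = ψ·hV(T) + (1−ψ)·hL(T).
  T = 327.4 K: K = (1.679, 0.120), RR gives ψ = 0.184, H_out = 5.153 kJ/mol
  T = 362.8 K: K = (2.542, 0.223), RR gives ψ = 0.581, H_out = 22.039 kJ/mol
  T = 345.1 K: K = (2.088, 0.166), RR gives ψ = 0.426, H_out = 14.962 kJ/mol
  T = 336.2 K: K = (1.877, 0.142), RR gives ψ = 0.323, H_out = 10.610 kJ/mol
  T = 331.8 K: K = (1.776, 0.131), RR gives ψ = 0.260, H_out = 8.076 kJ/mol
  T = 329.6 K: K = (1.727, 0.125), RR gives ψ = 0.224, H_out = 6.672 kJ/mol
  T = 330.7 K: K = (1.752, 0.128), RR gives ψ = 0.243, H_out = 7.388 kJ/mol
Linear interpolation between T = 329.6 (H_out = 6.672) and T = 330.7 (H_out = 7.388) on hF = 6.832 gives T ≈ 329.8 K, at which ψ = 0.23.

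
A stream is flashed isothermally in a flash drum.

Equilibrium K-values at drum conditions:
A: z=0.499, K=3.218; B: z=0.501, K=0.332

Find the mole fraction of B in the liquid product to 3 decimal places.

x_B = 0.769

Material balance + equilibrium reduce to Σ zᵢ(Kᵢ−1)/(1+ψ(Kᵢ−1)) = 0.
Feasibility: ΣzᵢKᵢ = 1.772, Σzᵢ/Kᵢ = 1.664 — both > 1, two phases present.
Binary case is linear: z₁(K₁−1)(1+ψ(K₂−1)) + z₂(K₂−1)(1+ψ(K₁−1)) = 0
⇒ ψ = [z₁(K₁−1)+z₂(K₂−1)] / [−(K₁−1)(K₂−1)] = 0.7721/1.4816 = 0.521
Compositions from xᵢ = zᵢ/(1+ψ(Kᵢ−1)), yᵢ = Kᵢxᵢ:
  A: x = 0.231, y = 0.745
  B: x = 0.769, y = 0.255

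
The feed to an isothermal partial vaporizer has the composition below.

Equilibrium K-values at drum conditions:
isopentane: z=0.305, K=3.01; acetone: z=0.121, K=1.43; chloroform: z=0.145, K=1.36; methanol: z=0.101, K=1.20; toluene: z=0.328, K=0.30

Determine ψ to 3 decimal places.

ψ = 0.579

Rachford–Rice: g(ψ) = Σ zᵢ(Kᵢ−1)/(1+ψ(Kᵢ−1)) = 0.
g(0) = ΣzᵢKᵢ − 1 = 0.508 and g(1) = 1 − Σzᵢ/Kᵢ = -0.470, so a root lies in (0, 1).
Newton iteration, ψ⁰ = 0.5:
  ψ = 0.500: g = 0.0580, g' = -0.719 → ψ = 0.581
  ψ = 0.581: g = -0.0010, g' = -0.749 → ψ = 0.579
Converged at ψ = 0.579.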